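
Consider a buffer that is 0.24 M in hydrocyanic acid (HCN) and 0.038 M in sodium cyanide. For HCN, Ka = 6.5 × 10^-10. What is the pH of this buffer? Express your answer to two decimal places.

pH = 8.39

pKa = −log(6.5 × 10^-10) = 9.187
Using pH = pKa + log([base]/[acid]) with [base]/[acid] = 0.038/0.24:
pH = 9.187 + (-0.800) = 8.39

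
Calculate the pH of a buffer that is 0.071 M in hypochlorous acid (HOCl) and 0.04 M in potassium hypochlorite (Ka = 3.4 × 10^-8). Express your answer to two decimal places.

pH = 7.22

pKa = −log(3.4 × 10^-8) = 7.469
Using pH = pKa + log([base]/[acid]) with [base]/[acid] = 0.04/0.071:
pH = 7.469 + (-0.249) = 7.22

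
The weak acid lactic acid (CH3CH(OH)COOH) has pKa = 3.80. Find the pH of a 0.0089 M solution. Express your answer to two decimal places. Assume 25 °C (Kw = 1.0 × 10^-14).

pH = 2.95

CH3CH(OH)COOH ⇌ CH3CH(OH)COO- + H+
Ka = 10^(−3.80) = 1.58 × 10^-4
Ka = x²/(0.0089 − x) = 1.58 × 10^-4
Here C₀/Ka ≈ 56.3, so the small-x approximation fails. Use the quadratic:
x = [−0.000158 + √(0.000158² + 5.62e-06)]/2 = 1.11 × 10^-3 M
pH = −log(1.11 × 10^-3) = 2.95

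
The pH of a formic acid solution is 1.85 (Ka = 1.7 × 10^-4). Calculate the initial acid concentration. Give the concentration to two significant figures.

[H+] = 10^(-1.85) = 1.41 × 10^-2 M = x
Ka = x²/(C₀ − x) ⇒ C₀ = x + x²/Ka
C₀ = 1.41 × 10^-2 + (1.41 × 10^-2)²/(1.7 × 10^-4) = 1.18 M

C₀ = 1.2 M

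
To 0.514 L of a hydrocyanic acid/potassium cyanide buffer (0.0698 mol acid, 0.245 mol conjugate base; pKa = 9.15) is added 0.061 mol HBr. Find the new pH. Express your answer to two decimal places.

After neutralization: n(HCN) = 0.131 mol, n(CN-) = 0.184 mol.
Henderson–Hasselbalch with mole ratio 0.184/0.131: pH = 9.15 + (+0.148)

pH = 9.30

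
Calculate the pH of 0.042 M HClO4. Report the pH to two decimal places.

HClO4 is a strong acid and dissociates completely, so [H+] = 0.042 M.
pH = -log(0.042) = 1.38

pH = 1.38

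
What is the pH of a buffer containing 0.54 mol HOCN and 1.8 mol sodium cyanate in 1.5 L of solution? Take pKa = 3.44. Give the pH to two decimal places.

pH = 3.96

pH = pKa + log([A⁻]/[HA]) = 3.44 + log(1.8/0.54)
pH = 3.44 + (+0.523) = 3.96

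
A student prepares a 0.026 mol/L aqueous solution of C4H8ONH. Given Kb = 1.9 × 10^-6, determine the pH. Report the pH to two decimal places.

C4H8ONH + H2O ⇌ C4H8ONH2+ + OH-
From the ICE table, Kb = x²/(0.026 − x) = 1.9 × 10^-6.
Neglecting x in the denominator: x = √(1.9 × 10^-6 × 0.026) = 2.22 × 10^-4 M
Check: 0.85% ionized — well under 5%, approximation valid.
pOH = −log(2.22 × 10^-4) = 3.65; pH = 14.00 − 3.65 = 10.35

pH = 10.35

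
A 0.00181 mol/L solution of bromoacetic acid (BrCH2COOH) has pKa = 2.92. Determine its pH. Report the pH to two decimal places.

pH = 3.00

BrCH2COOH ⇌ BrCH2COO- + H+
Ka = 10^(−2.92) = 1.20 × 10^-3
From the ICE table, Ka = [H+]²/(0.00181 − [H+]) = 1.20 × 10^-3.
[H+] is not negligible relative to C₀; solve [H+]² + 0.0012·[H+] − 2.17e-06 = 0.
[H+] = (−Ka + √(Ka² + 4·Ka·C₀))/2 = 9.91 × 10^-4 M
pH = −log(9.91 × 10^-4) = 3.00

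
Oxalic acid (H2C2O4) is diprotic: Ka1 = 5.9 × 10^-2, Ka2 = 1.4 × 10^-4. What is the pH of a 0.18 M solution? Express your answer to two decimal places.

pH = 1.11

Ka1 ≫ Ka2, so treat the first dissociation as the only significant source of H+.
Ka1 = x²/(0.18 − x) = 5.9 × 10^-2
Solving the quadratic: x = (−Ka1 + √(Ka1² + 4·Ka1·C₀))/2 = 7.77 × 10^-2 M
pH = −log(7.77 × 10^-2) = 1.11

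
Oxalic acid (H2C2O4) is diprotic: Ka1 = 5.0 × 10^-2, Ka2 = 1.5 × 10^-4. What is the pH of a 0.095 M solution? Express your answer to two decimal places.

pH = 1.32

Ka1 ≫ Ka2, so treat the first dissociation as the only significant source of H+.
Ka1 = x²/(0.095 − x) = 5.0 × 10^-2
Solving the quadratic: x = (−Ka1 + √(Ka1² + 4·Ka1·C₀))/2 = 4.83 × 10^-2 M
pH = −log(4.83 × 10^-2) = 1.32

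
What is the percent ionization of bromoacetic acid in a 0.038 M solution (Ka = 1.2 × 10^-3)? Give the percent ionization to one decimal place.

16.3%

BrCH2COOH ⇌ BrCH2COO- + H+; let x = [H+] at equilibrium.
Ka = x²/(C₀ − x); solving the quadratic gives x = 6.18 × 10^-3 M.
% ionization = x/C₀ × 100% = 6.18 × 10^-3/0.038 × 100% = 16.3%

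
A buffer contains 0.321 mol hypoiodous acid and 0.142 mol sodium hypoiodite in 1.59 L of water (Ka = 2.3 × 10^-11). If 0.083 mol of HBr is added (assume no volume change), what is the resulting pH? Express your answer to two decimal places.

pH = 9.80

Added H+ converts OI- to HOI: HOI → 0.404 mol, OI- → 0.059 mol.
pKa = −log(2.3 × 10^-11) = 10.638
pH = pKa + log(n_OI-/n_HOI) = 10.638 + log(0.059/0.404) = 10.638 + (-0.836)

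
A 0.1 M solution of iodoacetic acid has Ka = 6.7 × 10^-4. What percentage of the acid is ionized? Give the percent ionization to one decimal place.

7.9%

ICH2COOH ⇌ ICH2COO- + H+; let x = [H+] at equilibrium.
Ka = x²/(C₀ − x); solving the quadratic gives x = 7.86 × 10^-3 M.
Fraction ionized = 7.86 × 10^-3 / 0.1 = 0.0786 → 7.9%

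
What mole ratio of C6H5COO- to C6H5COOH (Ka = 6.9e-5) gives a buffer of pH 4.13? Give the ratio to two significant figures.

pKa = -log(6.9 × 10^-5) = 4.161
pH = pKa + log(r) ⇒ log(r) = 4.13 − 4.161 = -0.031
r = [C6H5COO-]/[C6H5COOH] = 10^(-0.031) = 0.931

ratio = 0.93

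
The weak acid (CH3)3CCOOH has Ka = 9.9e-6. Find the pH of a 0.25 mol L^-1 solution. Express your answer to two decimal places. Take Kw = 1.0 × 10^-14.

pH = 2.80

(CH3)3CCOOH ⇌ (CH3)3CCOO- + H+
Ka = x²/(0.25 − x) = 9.9 × 10^-6
Assume x ≪ 0.25: x ≈ √(9.9 × 10^-6 × 0.25) = 1.57 × 10^-3 M
(x/C₀ = 0.63% < 5%, so the approximation holds.)
pH = −log[H+] = −log(1.57 × 10^-3) = 2.80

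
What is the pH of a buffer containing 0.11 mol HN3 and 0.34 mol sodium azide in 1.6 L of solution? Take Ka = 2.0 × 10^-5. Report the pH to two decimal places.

pKa = −log(2.0 × 10^-5) = 4.699
pH = pKa + log([A⁻]/[HA]) = 4.699 + log(0.34/0.11)
pH = 4.699 + (+0.490) = 5.19

pH = 5.19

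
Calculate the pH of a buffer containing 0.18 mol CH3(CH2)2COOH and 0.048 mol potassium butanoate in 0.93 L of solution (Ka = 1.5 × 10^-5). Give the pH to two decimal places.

pH = 4.25

pKa = −log(1.5 × 10^-5) = 4.824
pH = pKa + log([A⁻]/[HA]) = 4.824 + log(0.048/0.18)
pH = 4.824 + (-0.574) = 4.25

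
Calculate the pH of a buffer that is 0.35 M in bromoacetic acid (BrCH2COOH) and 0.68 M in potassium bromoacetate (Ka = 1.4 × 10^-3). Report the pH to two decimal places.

pKa = −log(1.4 × 10^-3) = 2.854
Using pH = pKa + log([base]/[acid]) with [base]/[acid] = 0.68/0.35:
pH = 2.854 + (+0.288) = 3.14

pH = 3.14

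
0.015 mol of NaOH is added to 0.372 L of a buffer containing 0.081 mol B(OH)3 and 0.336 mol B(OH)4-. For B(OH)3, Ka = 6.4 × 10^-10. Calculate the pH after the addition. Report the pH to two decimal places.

pH = 9.92

OH- converts B(OH)3 to B(OH)4-: B(OH)3 → 0.066 mol, B(OH)4- → 0.351 mol.
pKa = −log(6.4 × 10^-10) = 9.194
pH = pKa + log(n_B(OH)4-/n_B(OH)3) = 9.194 + log(0.351/0.066) = 9.194 + (+0.726)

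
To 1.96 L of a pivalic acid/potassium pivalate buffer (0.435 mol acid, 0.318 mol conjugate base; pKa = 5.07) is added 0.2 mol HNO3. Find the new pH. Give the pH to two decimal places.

pH = 4.34

Added H+ converts (CH3)3CCOO- to (CH3)3CCOOH: (CH3)3CCOOH → 0.635 mol, (CH3)3CCOO- → 0.118 mol.
pH = pKa + log([A⁻]/[HA]) = 5.07 + log(0.118/0.635) = 5.07 -0.731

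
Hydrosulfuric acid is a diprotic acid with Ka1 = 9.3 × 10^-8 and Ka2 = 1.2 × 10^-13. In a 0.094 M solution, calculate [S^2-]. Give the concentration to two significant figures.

1.2 × 10^-13 M

First ionization gives [H+] ≈ [HS-] = 9.35 × 10^-5 M.
Second step: Ka2 = [H+][S^2-]/[HS-] ≈ [S^2-] (since [H+] ≈ [HS-]).
So [S^2-] ≈ Ka2.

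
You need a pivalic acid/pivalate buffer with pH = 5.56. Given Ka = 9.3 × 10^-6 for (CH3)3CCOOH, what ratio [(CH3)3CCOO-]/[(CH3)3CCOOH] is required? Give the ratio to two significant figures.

ratio = 3.4

pKa = -log(9.3 × 10^-6) = 5.032
pH = pKa + log(r) ⇒ log(r) = 5.56 − 5.032 = +0.528
r = [(CH3)3CCOO-]/[(CH3)3CCOOH] = 10^(+0.528) = 3.37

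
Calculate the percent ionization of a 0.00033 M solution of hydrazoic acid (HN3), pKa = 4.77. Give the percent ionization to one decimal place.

HN3 ⇌ N3- + H+; let x = [H+] at equilibrium.
Ka = 10^(−4.77) = 1.70 × 10^-5
Solve x² + 1.7e-05x − 5.61e-09 = 0 → x = 6.69 × 10^-5 M
Fraction ionized = 6.69 × 10^-5 / 0.00033 = 0.2027 → 20.3%

20.3%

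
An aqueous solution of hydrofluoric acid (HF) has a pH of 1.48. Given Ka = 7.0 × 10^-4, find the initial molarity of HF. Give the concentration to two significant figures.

C₀ = 1.6 M

[H+] = 10^(-1.48) = 3.31 × 10^-2 M = x
Ka = x²/(C₀ − x) ⇒ C₀ = x + x²/Ka
C₀ = 3.31 × 10^-2 + (3.31 × 10^-2)²/(7.0 × 10^-4) = 1.60 M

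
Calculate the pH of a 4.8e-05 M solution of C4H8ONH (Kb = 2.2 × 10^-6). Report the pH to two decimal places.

C4H8ONH + H2O ⇌ C4H8ONH2+ + OH-
Kb = x²/(4.8e-05 − x) = 2.2 × 10^-6
The 5% rule fails; solving x² + Kb·x − Kb·C₀ = 0 exactly:
x = (−Kb + √(Kb² + 4·Kb·C₀))/2 = 9.23 × 10^-6 M
pOH = −log(9.23 × 10^-6) = 5.03; pH = 14.00 − 5.03 = 8.97

pH = 8.97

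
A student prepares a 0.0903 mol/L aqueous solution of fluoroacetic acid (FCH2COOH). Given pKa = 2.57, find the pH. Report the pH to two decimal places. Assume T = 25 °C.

FCH2COOH ⇌ FCH2COO- + H+
Ka = 10^(−2.57) = 2.69 × 10^-3
Ka = x²/(0.0903 − x) = 2.69 × 10^-3
x is not negligible relative to C₀; solve x² + 0.00269·x − 0.000243 = 0.
x = (−Ka + √(Ka² + 4·Ka·C₀))/2 = 1.43 × 10^-2 M
pH = −log(1.43 × 10^-2) = 1.84

pH = 1.84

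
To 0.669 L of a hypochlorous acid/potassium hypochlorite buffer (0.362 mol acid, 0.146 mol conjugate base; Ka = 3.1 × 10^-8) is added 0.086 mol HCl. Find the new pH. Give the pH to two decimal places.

After neutralization: n(HOCl) = 0.448 mol, n(OCl-) = 0.06 mol.
pKa = −log(3.1 × 10^-8) = 7.509
pH = pKa + log([A⁻]/[HA]) = 7.509 + log(0.06/0.448) = 7.509 -0.873

pH = 6.64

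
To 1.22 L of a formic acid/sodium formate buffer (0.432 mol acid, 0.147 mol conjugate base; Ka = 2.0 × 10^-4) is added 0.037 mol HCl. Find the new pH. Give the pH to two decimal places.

Added H+ converts HCOO- to HCOOH: HCOOH → 0.469 mol, HCOO- → 0.11 mol.
pKa = −log(2.0 × 10^-4) = 3.699
pH = pKa + log(n_HCOO-/n_HCOOH) = 3.699 + log(0.11/0.469) = 3.699 + (-0.630)

pH = 3.07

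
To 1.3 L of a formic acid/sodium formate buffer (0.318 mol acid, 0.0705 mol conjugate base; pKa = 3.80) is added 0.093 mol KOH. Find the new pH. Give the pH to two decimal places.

After neutralization: n(HCOOH) = 0.225 mol, n(HCOO-) = 0.163 mol.
Henderson–Hasselbalch with mole ratio 0.163/0.225: pH = 3.80 + (-0.140)

pH = 3.66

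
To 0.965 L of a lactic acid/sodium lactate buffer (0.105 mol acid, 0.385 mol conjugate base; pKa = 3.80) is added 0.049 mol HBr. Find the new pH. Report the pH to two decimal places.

Added H+ converts CH3CH(OH)COO- to CH3CH(OH)COOH: CH3CH(OH)COOH → 0.154 mol, CH3CH(OH)COO- → 0.336 mol.
pH = pKa + log([A⁻]/[HA]) = 3.80 + log(0.336/0.154) = 3.80 +0.339

pH = 4.14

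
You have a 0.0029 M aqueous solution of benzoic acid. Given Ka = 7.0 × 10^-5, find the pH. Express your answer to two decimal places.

C6H5COOH ⇌ C6H5COO- + H+
Let x = [H+] at equilibrium. Ka = x²/(0.0029 − x).
The 5% rule fails; solving x² + Ka·x − Ka·C₀ = 0 exactly:
x = [−7e-05 + √(7e-05² + 8.12e-07)]/2 = 4.17 × 10^-4 M
pH = −log(4.17 × 10^-4) = 3.38

pH = 3.38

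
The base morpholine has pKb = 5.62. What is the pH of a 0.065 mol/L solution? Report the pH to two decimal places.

C4H8ONH + H2O ⇌ C4H8ONH2+ + OH-
Kb = 10^(−5.62) = 2.40 × 10^-6
Let x = [OH-] at equilibrium. Kb = x²/(0.065 − x).
Since Kb ≪ C₀, x ≈ √(Kb·C₀) = 3.95 × 10^-4 M.
pOH = 3.40, so pH = 14.00 − pOH = 10.60

pH = 10.60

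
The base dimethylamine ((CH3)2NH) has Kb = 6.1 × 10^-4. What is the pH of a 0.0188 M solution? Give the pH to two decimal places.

(CH3)2NH + H2O ⇌ (CH3)2NH2+ + OH-
From the ICE table, Kb = [OH-]²/(0.0188 − [OH-]) = 6.1 × 10^-4.
The 5% rule fails; solving [OH-]² + Kb·[OH-] − Kb·C₀ = 0 exactly:
[OH-] = (−Kb + √(Kb² + 4·Kb·C₀))/2 = 3.10 × 10^-3 M
pOH = −log(3.10 × 10^-3) = 2.51; pH = 14.00 − 2.51 = 11.49

pH = 11.49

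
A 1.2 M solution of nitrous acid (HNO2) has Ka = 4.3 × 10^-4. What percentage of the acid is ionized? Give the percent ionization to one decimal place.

1.9%

HNO2 ⇌ NO2- + H+; let x = [H+] at equilibrium.
x ≈ √(Ka·C₀) = √(4.3 × 10^-4 × 1.2) = 2.27 × 10^-2 M
% ionization = x/C₀ × 100% = 2.27 × 10^-2/1.2 × 100% = 1.9%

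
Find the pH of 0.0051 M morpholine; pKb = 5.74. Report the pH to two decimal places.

pH = 9.98

C4H8ONH + H2O ⇌ C4H8ONH2+ + OH-
Kb = 10^(−5.74) = 1.82 × 10^-6
From the ICE table, Kb = [OH-]²/(0.0051 − [OH-]) = 1.82 × 10^-6.
Since Kb ≪ C₀, [OH-] ≈ √(Kb·C₀) = 9.63 × 10^-5 M.
pOH = 4.02, so pH = 14.00 − pOH = 9.98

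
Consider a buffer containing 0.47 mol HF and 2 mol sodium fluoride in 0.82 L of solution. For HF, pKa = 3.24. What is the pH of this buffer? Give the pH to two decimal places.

pH = 3.87

pH = pKa + log([A⁻]/[HA]) = 3.24 + log(2/0.47)
pH = 3.24 + (+0.629) = 3.87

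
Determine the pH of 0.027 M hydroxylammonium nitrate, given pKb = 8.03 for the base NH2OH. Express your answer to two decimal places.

NH3OH+ is the conjugate acid of the weak base NH2OH.
Kb = 10^(−8.03) = 9.33 × 10^-9
Ka = Kw/Kb = 1.0×10^-14 / 9.33 × 10^-9 = 1.07 × 10^-6
Ka = x²/(0.027 − x) = 1.07 × 10^-6
Neglecting x in the denominator: x = √(1.07 × 10^-6 × 0.027) = 1.70 × 10^-4 M
Check: 0.63% ionized — well under 5%, approximation valid.
pH = −log[H+] = −log(1.70 × 10^-4) = 3.77

pH = 3.77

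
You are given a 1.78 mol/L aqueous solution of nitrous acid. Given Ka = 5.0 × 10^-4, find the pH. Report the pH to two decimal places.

HNO2 ⇌ NO2- + H+
Ka = [H+]²/(1.78 − [H+]) = 5.0 × 10^-4
Assume [H+] ≪ 1.78: [H+] ≈ √(5.0 × 10^-4 × 1.78) = 2.98 × 10^-2 M
Check: 1.7% ionized — well under 5%, approximation valid.
pH = −log[H+] = −log(2.98 × 10^-2) = 1.53

pH = 1.53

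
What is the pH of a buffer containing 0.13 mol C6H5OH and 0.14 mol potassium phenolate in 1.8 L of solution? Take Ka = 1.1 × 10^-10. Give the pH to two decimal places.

pH = 9.99

pKa = −log(1.1 × 10^-10) = 9.959
Henderson–Hasselbalch: pH = pKa + log([C6H5O-]/[C6H5OH]) = 9.959 + log(0.14/0.13)
pH = 9.959 + (+0.032) = 9.99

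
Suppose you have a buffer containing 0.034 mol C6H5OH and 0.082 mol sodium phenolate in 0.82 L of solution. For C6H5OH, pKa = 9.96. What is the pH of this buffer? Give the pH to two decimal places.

pH = 10.34

pH = pKa + log([A⁻]/[HA]) = 9.96 + log(0.082/0.034)
pH = 9.96 + (+0.382) = 10.34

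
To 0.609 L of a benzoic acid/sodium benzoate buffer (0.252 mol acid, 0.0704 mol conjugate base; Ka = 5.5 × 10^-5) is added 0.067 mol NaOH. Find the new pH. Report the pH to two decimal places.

After neutralization: n(C6H5COOH) = 0.185 mol, n(C6H5COO-) = 0.137 mol.
pKa = −log(5.5 × 10^-5) = 4.260
pH = pKa + log(n_C6H5COO-/n_C6H5COOH) = 4.260 + log(0.137/0.185) = 4.260 + (-0.130)

pH = 4.13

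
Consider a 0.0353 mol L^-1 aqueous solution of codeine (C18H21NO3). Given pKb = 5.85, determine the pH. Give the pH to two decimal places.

pH = 10.35

C18H21NO3 + H2O ⇌ C18H22NO3+ + OH-
Kb = 10^(−5.85) = 1.41 × 10^-6
Kb = x²/(0.0353 − x) = 1.41 × 10^-6
Neglecting x in the denominator: x = √(1.41 × 10^-6 × 0.0353) = 2.23 × 10^-4 M
Check: 0.63% ionized — well under 5%, approximation valid.
pOH = −log(2.23 × 10^-4) = 3.65; pH = 14.00 − 3.65 = 10.35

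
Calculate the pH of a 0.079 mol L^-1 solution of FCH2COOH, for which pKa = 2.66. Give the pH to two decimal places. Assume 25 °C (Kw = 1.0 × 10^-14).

pH = 1.92

FCH2COOH ⇌ FCH2COO- + H+
Ka = 10^(−2.66) = 2.19 × 10^-3
Ka = x²/(0.079 − x) = 2.19 × 10^-3
The 5% rule fails; solving x² + Ka·x − Ka·C₀ = 0 exactly:
x = (−Ka + √(Ka² + 4·Ka·C₀))/2 = 1.21 × 10^-2 M
pH = −log(1.21 × 10^-2) = 1.92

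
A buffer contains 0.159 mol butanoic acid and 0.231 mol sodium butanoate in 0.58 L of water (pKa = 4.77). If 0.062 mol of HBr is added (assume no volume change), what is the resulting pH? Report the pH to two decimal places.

pH = 4.65

After neutralization: n(CH3(CH2)2COOH) = 0.221 mol, n(CH3(CH2)2COO-) = 0.169 mol.
pH = pKa + log(n_CH3(CH2)2COO-/n_CH3(CH2)2COOH) = 4.77 + log(0.169/0.221) = 4.77 + (-0.117)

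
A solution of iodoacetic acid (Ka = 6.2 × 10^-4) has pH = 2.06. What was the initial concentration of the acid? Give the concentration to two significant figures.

[H+] = 10^(-2.06) = 8.71 × 10^-3 M = x
Ka = x²/(C₀ − x) ⇒ C₀ = x + x²/Ka
C₀ = 8.71 × 10^-3 + (8.71 × 10^-3)²/(6.2 × 10^-4) = 1.31 × 10^-1 M

C₀ = 1.3 × 10^-1 M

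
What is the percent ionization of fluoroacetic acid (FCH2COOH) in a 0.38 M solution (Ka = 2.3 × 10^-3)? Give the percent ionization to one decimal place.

7.5%

FCH2COOH ⇌ FCH2COO- + H+; let x = [H+] at equilibrium.
Solve x² + 0.0023x − 0.000874 = 0 → x = 2.84 × 10^-2 M
Fraction ionized = 2.84 × 10^-2 / 0.38 = 0.0747 → 7.5%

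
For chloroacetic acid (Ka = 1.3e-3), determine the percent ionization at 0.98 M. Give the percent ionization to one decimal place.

3.6%

ClCH2COOH ⇌ ClCH2COO- + H+; let x = [H+] at equilibrium.
x ≈ √(Ka·C₀) = √(1.3 × 10^-3 × 0.98) = 3.57 × 10^-2 M
Fraction ionized = 3.57 × 10^-2 / 0.98 = 0.0364 → 3.6%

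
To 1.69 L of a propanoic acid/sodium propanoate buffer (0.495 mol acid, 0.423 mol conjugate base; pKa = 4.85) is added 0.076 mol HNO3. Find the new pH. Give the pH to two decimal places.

pH = 4.63

Added H+ converts CH3CH2COO- to CH3CH2COOH: CH3CH2COOH → 0.571 mol, CH3CH2COO- → 0.347 mol.
Henderson–Hasselbalch with mole ratio 0.347/0.571: pH = 4.85 + (-0.216)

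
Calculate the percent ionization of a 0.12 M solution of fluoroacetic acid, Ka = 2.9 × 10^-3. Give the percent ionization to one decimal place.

FCH2COOH ⇌ FCH2COO- + H+; let x = [H+] at equilibrium.
Ka = x²/(C₀ − x); solving the quadratic gives x = 1.73 × 10^-2 M.
% ionization = x/C₀ × 100% = 1.73 × 10^-2/0.12 × 100% = 14.4%

14.4%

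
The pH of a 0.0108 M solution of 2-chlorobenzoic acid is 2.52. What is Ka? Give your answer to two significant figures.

[H+] = 10^(-2.52) = 3.02 × 10^-3 M
At equilibrium [HA] = 0.0108 − 3.02 × 10^-3 = 7.78 × 10^-3 M
Ka = [H+][A-]/[HA] = (3.02 × 10^-3)² / 7.78 × 10^-3 = 1.2 × 10^-3

Ka = 1.2 × 10^-3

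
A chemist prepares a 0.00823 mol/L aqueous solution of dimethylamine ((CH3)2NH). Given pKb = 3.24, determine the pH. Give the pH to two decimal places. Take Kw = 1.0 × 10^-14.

(CH3)2NH + H2O ⇌ (CH3)2NH2+ + OH-
Kb = 10^(−3.24) = 5.75 × 10^-4
From the ICE table, Kb = x²/(0.00823 − x) = 5.75 × 10^-4.
x is not negligible relative to C₀; solve x² + 0.000575·x − 4.73e-06 = 0.
x = [−0.000575 + √(0.000575² + 1.89e-05)]/2 = 1.91 × 10^-3 M
pOH = 2.72, so pH = 14.00 − pOH = 11.28

pH = 11.28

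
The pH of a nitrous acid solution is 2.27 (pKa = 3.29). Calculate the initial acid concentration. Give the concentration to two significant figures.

C₀ = 6.2 × 10^-2 M

[H+] = 10^(-2.27) = 5.37 × 10^-3 M = x
Ka = 10^(−3.29) = 5.13 × 10^-4
Ka = x²/(C₀ − x) ⇒ C₀ = x + x²/Ka
C₀ = 5.37 × 10^-3 + (5.37 × 10^-3)²/(5.13 × 10^-4) = 6.16 × 10^-2 M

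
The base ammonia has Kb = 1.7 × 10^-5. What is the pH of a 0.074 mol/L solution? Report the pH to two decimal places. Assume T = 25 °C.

NH3 + H2O ⇌ NH4+ + OH-
Kb = [OH-]²/(0.074 − [OH-]) = 1.7 × 10^-5
Assume [OH-] ≪ 0.074: [OH-] ≈ √(1.7 × 10^-5 × 0.074) = 1.12 × 10^-3 M
Check: 1.5% ionized — well under 5%, approximation valid.
pOH = −log(1.12 × 10^-3) = 2.95; pH = 14.00 − 2.95 = 11.05

pH = 11.05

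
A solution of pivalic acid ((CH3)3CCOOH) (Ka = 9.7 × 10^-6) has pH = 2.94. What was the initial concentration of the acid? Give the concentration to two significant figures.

[H+] = 10^(-2.94) = 1.15 × 10^-3 M = x
Ka = x²/(C₀ − x) ⇒ C₀ = x + x²/Ka
C₀ = 1.15 × 10^-3 + (1.15 × 10^-3)²/(9.7 × 10^-6) = 1.37 × 10^-1 M

C₀ = 1.4 × 10^-1 M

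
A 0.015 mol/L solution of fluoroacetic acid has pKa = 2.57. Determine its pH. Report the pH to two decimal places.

FCH2COOH ⇌ FCH2COO- + H+
Ka = 10^(−2.57) = 2.69 × 10^-3
From the ICE table, Ka = x²/(0.015 − x) = 2.69 × 10^-3.
x is not negligible relative to C₀; solve x² + 0.00269·x − 4.03e-05 = 0.
x = (−Ka + √(Ka² + 4·Ka·C₀))/2 = 5.15 × 10^-3 M
pH = −log(5.15 × 10^-3) = 2.29

pH = 2.29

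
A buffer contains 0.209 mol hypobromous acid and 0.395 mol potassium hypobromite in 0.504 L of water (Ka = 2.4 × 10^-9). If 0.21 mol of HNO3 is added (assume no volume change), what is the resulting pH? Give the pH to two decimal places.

Added H+ converts OBr- to HOBr: HOBr → 0.419 mol, OBr- → 0.185 mol.
pKa = −log(2.4 × 10^-9) = 8.620
pH = pKa + log(n_OBr-/n_HOBr) = 8.620 + log(0.185/0.419) = 8.620 + (-0.355)

pH = 8.26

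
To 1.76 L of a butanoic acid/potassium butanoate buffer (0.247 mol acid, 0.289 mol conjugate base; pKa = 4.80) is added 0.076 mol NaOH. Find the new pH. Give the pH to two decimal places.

pH = 5.13

After neutralization: n(CH3(CH2)2COOH) = 0.171 mol, n(CH3(CH2)2COO-) = 0.365 mol.
pH = pKa + log([A⁻]/[HA]) = 4.80 + log(0.365/0.171) = 4.80 +0.329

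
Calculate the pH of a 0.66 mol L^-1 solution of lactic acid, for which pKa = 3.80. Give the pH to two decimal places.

pH = 1.99

CH3CH(OH)COOH ⇌ CH3CH(OH)COO- + H+
Ka = 10^(−3.80) = 1.58 × 10^-4
Ka = x²/(0.66 − x) = 1.58 × 10^-4
Assume x ≪ 0.66: x ≈ √(1.58 × 10^-4 × 0.66) = 1.02 × 10^-2 M
pH = −log[H+] = −log(1.02 × 10^-2) = 1.99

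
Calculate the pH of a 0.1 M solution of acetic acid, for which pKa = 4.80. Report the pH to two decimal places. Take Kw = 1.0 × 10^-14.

CH3COOH ⇌ CH3COO- + H+
Ka = 10^(−4.80) = 1.58 × 10^-5
Ka = x²/(0.1 − x) = 1.58 × 10^-5
Neglecting x in the denominator: x = √(1.58 × 10^-5 × 0.1) = 1.26 × 10^-3 M
Check: 1.3% ionized — well under 5%, approximation valid.
pH = −log[H+] = −log(1.26 × 10^-3) = 2.90

pH = 2.90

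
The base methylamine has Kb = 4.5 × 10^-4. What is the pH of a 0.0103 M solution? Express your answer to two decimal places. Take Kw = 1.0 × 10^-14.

CH3NH2 + H2O ⇌ CH3NH3+ + OH-
From the ICE table, Kb = [OH-]²/(0.0103 − [OH-]) = 4.5 × 10^-4.
The 5% rule fails; solving [OH-]² + Kb·[OH-] − Kb·C₀ = 0 exactly:
[OH-] = [−0.00045 + √(0.00045² + 1.85e-05)]/2 = 1.94 × 10^-3 M
pOH = −log(1.94 × 10^-3) = 2.71; pH = 14.00 − 2.71 = 11.29

pH = 11.29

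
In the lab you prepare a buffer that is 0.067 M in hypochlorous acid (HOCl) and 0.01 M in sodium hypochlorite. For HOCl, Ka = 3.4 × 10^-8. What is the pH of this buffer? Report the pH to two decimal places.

pKa = −log(3.4 × 10^-8) = 7.469
pH = pKa + log([A⁻]/[HA]) = 7.469 + log(0.01/0.067)
pH = 7.469 + (-0.826) = 6.64

pH = 6.64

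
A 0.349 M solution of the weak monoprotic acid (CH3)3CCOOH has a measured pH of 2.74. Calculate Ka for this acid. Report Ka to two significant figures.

[H+] = 10^(-2.74) = 1.82 × 10^-3 M
At equilibrium [HA] = 0.349 − 1.82 × 10^-3 = 3.47 × 10^-1 M
Ka = [H+][A-]/[HA] = (1.82 × 10^-3)² / 3.47 × 10^-1 = 9.5 × 10^-6

Ka = 9.5 × 10^-6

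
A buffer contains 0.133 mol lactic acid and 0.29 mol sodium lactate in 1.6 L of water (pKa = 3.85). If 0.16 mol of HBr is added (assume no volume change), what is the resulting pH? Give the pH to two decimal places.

pH = 3.50

Added H+ converts CH3CH(OH)COO- to CH3CH(OH)COOH: CH3CH(OH)COOH → 0.293 mol, CH3CH(OH)COO- → 0.13 mol.
pH = pKa + log(n_CH3CH(OH)COO-/n_CH3CH(OH)COOH) = 3.85 + log(0.13/0.293) = 3.85 + (-0.353)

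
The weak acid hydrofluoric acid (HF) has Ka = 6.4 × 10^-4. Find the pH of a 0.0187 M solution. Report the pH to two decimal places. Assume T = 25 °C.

pH = 2.50

HF ⇌ F- + H+
From the ICE table, Ka = [H+]²/(0.0187 − [H+]) = 6.4 × 10^-4.
Here C₀/Ka ≈ 29.2, so the small-[H+] approximation fails. Use the quadratic:
[H+] = [−0.00064 + √(0.00064² + 4.79e-05)]/2 = 3.15 × 10^-3 M
pH = −log(3.15 × 10^-3) = 2.50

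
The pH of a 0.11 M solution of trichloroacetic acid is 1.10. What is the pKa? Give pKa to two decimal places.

[H+] = 10^(-1.10) = 7.94 × 10^-2 M
At equilibrium [HA] = 0.11 − 7.94 × 10^-2 = 3.06 × 10^-2 M
Ka = [H+][A-]/[HA] = (7.94 × 10^-2)² / 3.06 × 10^-2 = 2.06 × 10^-1
pKa = -log(2.06 × 10^-1) = 0.69

pKa = 0.69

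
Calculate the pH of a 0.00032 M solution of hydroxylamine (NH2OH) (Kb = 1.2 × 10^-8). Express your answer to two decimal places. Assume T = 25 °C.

pH = 8.29

NH2OH + H2O ⇌ NH3OH+ + OH-
Let x = [OH-] at equilibrium. Kb = x²/(0.00032 − x).
Assume x ≪ 0.00032: x ≈ √(1.2 × 10^-8 × 0.00032) = 1.96 × 10^-6 M
(x/C₀ = 0.61% < 5%, so the approximation holds.)
pOH = 5.71, so pH = 14.00 − pOH = 8.29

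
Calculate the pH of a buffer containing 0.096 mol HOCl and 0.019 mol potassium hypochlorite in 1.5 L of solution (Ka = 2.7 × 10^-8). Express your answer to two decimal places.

pKa = −log(2.7 × 10^-8) = 7.569
pH = pKa + log([A⁻]/[HA]) = 7.569 + log(0.019/0.096)
pH = 7.569 + (-0.704) = 6.87

pH = 6.87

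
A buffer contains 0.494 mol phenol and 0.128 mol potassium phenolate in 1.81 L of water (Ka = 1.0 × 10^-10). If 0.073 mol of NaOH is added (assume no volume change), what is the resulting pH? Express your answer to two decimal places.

pH = 9.68

After neutralization: n(C6H5OH) = 0.421 mol, n(C6H5O-) = 0.201 mol.
pKa = −log(1.0 × 10^-10) = 10.000
Henderson–Hasselbalch with mole ratio 0.201/0.421: pH = 10.000 + (-0.321)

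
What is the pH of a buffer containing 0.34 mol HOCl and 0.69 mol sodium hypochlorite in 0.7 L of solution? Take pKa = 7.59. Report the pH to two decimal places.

Using pH = pKa + log([base]/[acid]) with [base]/[acid] = 0.69/0.34:
pH = 7.59 + (+0.307) = 7.90

pH = 7.90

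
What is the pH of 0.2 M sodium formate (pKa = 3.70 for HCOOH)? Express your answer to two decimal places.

HCOO- is the conjugate base of the weak acid HCOOH.
Ka = 10^(−3.70) = 2.00 × 10^-4
Kb = Kw/Ka = 1.0×10^-14 / 2.00 × 10^-4 = 5.00 × 10^-11
Kb = [OH-]²/(0.2 − [OH-]) = 5.00 × 10^-11
Neglecting [OH-] in the denominator: [OH-] = √(5.00 × 10^-11 × 0.2) = 3.16 × 10^-6 M
([OH-]/C₀ = 0.0016% < 5%, so the approximation holds.)
pOH = −log(3.16 × 10^-6) = 5.50; pH = 14.00 − 5.50 = 8.50

pH = 8.50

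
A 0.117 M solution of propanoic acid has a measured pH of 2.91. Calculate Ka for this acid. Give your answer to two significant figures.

Ka = 1.3 × 10^-5

[H+] = 10^(-2.91) = 1.23 × 10^-3 M
At equilibrium [HA] = 0.117 − 1.23 × 10^-3 = 1.16 × 10^-1 M
Ka = [H+][A-]/[HA] = (1.23 × 10^-3)² / 1.16 × 10^-1 = 1.3 × 10^-5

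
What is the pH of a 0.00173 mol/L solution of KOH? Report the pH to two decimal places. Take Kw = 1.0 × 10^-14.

pH = 11.24

KOH is a strong base; [OH-] = 0.00173 M.
pOH = -log(0.00173) = 2.76
pH = 14.00 - 2.76 = 11.24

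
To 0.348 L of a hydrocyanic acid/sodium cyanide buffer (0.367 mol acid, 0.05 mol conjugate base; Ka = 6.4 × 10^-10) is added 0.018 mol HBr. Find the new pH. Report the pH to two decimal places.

Added H+ converts CN- to HCN: HCN → 0.385 mol, CN- → 0.032 mol.
pKa = −log(6.4 × 10^-10) = 9.194
pH = pKa + log([A⁻]/[HA]) = 9.194 + log(0.032/0.385) = 9.194 -1.080

pH = 8.11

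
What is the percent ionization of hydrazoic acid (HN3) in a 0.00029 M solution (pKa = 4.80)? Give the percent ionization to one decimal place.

20.8%

HN3 ⇌ N3- + H+; let x = [H+] at equilibrium.
Ka = 10^(−4.80) = 1.58 × 10^-5
Solve x² + 1.58e-05x − 4.58e-09 = 0 → x = 6.02 × 10^-5 M
% ionization = x/C₀ × 100% = 6.02 × 10^-5/0.00029 × 100% = 20.8%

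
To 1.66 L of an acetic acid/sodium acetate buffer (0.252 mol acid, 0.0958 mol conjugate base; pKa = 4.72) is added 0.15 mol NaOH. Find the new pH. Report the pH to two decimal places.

pH = 5.10

After neutralization: n(CH3COOH) = 0.102 mol, n(CH3COO-) = 0.246 mol.
Henderson–Hasselbalch with mole ratio 0.246/0.102: pH = 4.72 + (+0.382)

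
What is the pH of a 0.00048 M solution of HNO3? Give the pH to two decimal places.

HNO3 is a strong acid and dissociates completely, so [H+] = 0.00048 M.
pH = -log(0.00048) = 3.32

pH = 3.32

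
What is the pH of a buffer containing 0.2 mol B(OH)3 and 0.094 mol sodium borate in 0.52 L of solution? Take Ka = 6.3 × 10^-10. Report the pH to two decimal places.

pKa = −log(6.3 × 10^-10) = 9.201
Using pH = pKa + log([base]/[acid]) with [base]/[acid] = 0.094/0.2:
pH = 9.201 + (-0.328) = 8.87

pH = 8.87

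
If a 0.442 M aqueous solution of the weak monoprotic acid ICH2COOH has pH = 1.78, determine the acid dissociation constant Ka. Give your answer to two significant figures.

Ka = 6.5 × 10^-4

[H+] = 10^(-1.78) = 1.66 × 10^-2 M
At equilibrium [HA] = 0.442 − 1.66 × 10^-2 = 4.25 × 10^-1 M
Ka = [H+][A-]/[HA] = (1.66 × 10^-2)² / 4.25 × 10^-1 = 6.5 × 10^-4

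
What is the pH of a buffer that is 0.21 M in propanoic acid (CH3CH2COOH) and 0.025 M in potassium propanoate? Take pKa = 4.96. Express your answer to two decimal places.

pH = pKa + log([A⁻]/[HA]) = 4.96 + log(0.025/0.21)
pH = 4.96 + (-0.924) = 4.04

pH = 4.04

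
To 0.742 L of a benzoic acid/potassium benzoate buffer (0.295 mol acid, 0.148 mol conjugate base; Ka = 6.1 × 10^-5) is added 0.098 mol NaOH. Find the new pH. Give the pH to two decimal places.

OH- converts C6H5COOH to C6H5COO-: C6H5COOH → 0.197 mol, C6H5COO- → 0.246 mol.
pKa = −log(6.1 × 10^-5) = 4.215
pH = pKa + log(n_C6H5COO-/n_C6H5COOH) = 4.215 + log(0.246/0.197) = 4.215 + (+0.096)

pH = 4.31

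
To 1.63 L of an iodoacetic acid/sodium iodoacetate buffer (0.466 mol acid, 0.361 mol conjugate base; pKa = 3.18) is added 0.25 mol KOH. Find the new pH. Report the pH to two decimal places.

pH = 3.63

After neutralization: n(ICH2COOH) = 0.216 mol, n(ICH2COO-) = 0.611 mol.
pH = pKa + log(n_ICH2COO-/n_ICH2COOH) = 3.18 + log(0.611/0.216) = 3.18 + (+0.452)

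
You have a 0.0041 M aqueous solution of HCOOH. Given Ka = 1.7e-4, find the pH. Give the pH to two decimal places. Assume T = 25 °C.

HCOOH ⇌ HCOO- + H+
Let x = [H+] at equilibrium. Ka = x²/(0.0041 − x).
Here C₀/Ka ≈ 24.1, so the small-x approximation fails. Use the quadratic:
x = [−0.00017 + √(0.00017² + 2.79e-06)]/2 = 7.54 × 10^-4 M
pH = −log[H+] = −log(7.54 × 10^-4) = 3.12

pH = 3.12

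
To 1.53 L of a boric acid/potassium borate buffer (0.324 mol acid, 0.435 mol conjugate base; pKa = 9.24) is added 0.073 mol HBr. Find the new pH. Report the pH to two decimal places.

pH = 9.20

Added H+ converts B(OH)4- to B(OH)3: B(OH)3 → 0.397 mol, B(OH)4- → 0.362 mol.
Henderson–Hasselbalch with mole ratio 0.362/0.397: pH = 9.24 + (-0.040)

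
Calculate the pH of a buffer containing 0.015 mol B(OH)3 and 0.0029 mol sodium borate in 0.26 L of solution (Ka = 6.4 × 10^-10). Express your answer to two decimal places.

pH = 8.48

pKa = −log(6.4 × 10^-10) = 9.194
Henderson–Hasselbalch: pH = pKa + log([B(OH)4-]/[B(OH)3]) = 9.194 + log(0.0029/0.015)
pH = 9.194 + (-0.714) = 8.48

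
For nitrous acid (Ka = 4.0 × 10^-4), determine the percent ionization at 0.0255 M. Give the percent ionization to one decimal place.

HNO2 ⇌ NO2- + H+; let x = [H+] at equilibrium.
Ka = x²/(C₀ − x); solving the quadratic gives x = 3.00 × 10^-3 M.
% ionization = x/C₀ × 100% = 3.00 × 10^-3/0.0255 × 100% = 11.8%

11.8%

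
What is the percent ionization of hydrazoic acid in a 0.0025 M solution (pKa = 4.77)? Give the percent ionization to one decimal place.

7.9%

HN3 ⇌ N3- + H+; let x = [H+] at equilibrium.
Ka = 10^(−4.77) = 1.70 × 10^-5
Ka = x²/(C₀ − x); solving the quadratic gives x = 1.98 × 10^-4 M.
Fraction ionized = 1.98 × 10^-4 / 0.0025 = 0.0792 → 7.9%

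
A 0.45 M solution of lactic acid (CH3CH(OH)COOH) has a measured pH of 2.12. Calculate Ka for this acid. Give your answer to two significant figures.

[H+] = 10^(-2.12) = 7.59 × 10^-3 M
At equilibrium [HA] = 0.45 − 7.59 × 10^-3 = 4.42 × 10^-1 M
Ka = [H+][A-]/[HA] = (7.59 × 10^-3)² / 4.42 × 10^-1 = 1.3 × 10^-4

Ka = 1.3 × 10^-4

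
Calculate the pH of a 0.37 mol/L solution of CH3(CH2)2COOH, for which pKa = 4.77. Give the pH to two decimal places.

pH = 2.60

CH3(CH2)2COOH ⇌ CH3(CH2)2COO- + H+
Ka = 10^(−4.77) = 1.70 × 10^-5
From the ICE table, Ka = x²/(0.37 − x) = 1.70 × 10^-5.
Neglecting x in the denominator: x = √(1.70 × 10^-5 × 0.37) = 2.51 × 10^-3 M
pH = −log(2.51 × 10^-3) = 2.60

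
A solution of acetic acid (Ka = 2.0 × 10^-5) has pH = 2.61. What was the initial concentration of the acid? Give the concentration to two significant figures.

C₀ = 3.0 × 10^-1 M

[H+] = 10^(-2.61) = 2.45 × 10^-3 M = x
Ka = x²/(C₀ − x) ⇒ C₀ = x + x²/Ka
C₀ = 2.45 × 10^-3 + (2.45 × 10^-3)²/(2.0 × 10^-5) = 3.03 × 10^-1 M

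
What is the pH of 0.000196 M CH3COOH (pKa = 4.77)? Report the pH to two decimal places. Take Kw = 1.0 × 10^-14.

CH3COOH ⇌ CH3COO- + H+
Ka = 10^(−4.77) = 1.70 × 10^-5
Let x = [H+] at equilibrium. Ka = x²/(0.000196 − x).
Here C₀/Ka ≈ 11.5, so the small-x approximation fails. Use the quadratic:
x = [−1.7e-05 + √(1.7e-05² + 1.33e-08)]/2 = 4.98 × 10^-5 M
pH = −log[H+] = −log(4.98 × 10^-5) = 4.30

pH = 4.30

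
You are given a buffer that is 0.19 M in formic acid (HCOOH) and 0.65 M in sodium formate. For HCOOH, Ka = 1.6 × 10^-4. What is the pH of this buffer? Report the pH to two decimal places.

pKa = −log(1.6 × 10^-4) = 3.796
Using pH = pKa + log([base]/[acid]) with [base]/[acid] = 0.65/0.19:
pH = 3.796 + (+0.534) = 4.33

pH = 4.33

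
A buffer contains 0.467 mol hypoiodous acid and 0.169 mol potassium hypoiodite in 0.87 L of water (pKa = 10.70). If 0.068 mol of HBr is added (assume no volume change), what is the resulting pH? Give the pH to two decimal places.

pH = 9.98

Added H+ converts OI- to HOI: HOI → 0.535 mol, OI- → 0.101 mol.
pH = pKa + log([A⁻]/[HA]) = 10.70 + log(0.101/0.535) = 10.70 -0.724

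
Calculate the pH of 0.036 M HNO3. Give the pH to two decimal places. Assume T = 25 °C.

HNO3 is a strong acid and dissociates completely, so [H+] = 0.036 M.
pH = -log(0.036) = 1.44

pH = 1.44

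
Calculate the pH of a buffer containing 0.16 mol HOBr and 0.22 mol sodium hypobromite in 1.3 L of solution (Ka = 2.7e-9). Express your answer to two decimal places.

pH = 8.71

pKa = −log(2.7 × 10^-9) = 8.569
Using pH = pKa + log([base]/[acid]) with [base]/[acid] = 0.22/0.16:
pH = 8.569 + (+0.138) = 8.71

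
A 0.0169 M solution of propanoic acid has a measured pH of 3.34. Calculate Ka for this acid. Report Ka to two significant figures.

[H+] = 10^(-3.34) = 4.57 × 10^-4 M
At equilibrium [HA] = 0.0169 − 4.57 × 10^-4 = 1.64 × 10^-2 M
Ka = [H+][A-]/[HA] = (4.57 × 10^-4)² / 1.64 × 10^-2 = 1.3 × 10^-5

Ka = 1.3 × 10^-5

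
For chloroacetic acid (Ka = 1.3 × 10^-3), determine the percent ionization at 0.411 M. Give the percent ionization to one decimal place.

ClCH2COOH ⇌ ClCH2COO- + H+; let x = [H+] at equilibrium.
Solve x² + 0.0013x − 0.000534 = 0 → x = 2.25 × 10^-2 M
% ionization = x/C₀ × 100% = 2.25 × 10^-2/0.411 × 100% = 5.5%

5.5%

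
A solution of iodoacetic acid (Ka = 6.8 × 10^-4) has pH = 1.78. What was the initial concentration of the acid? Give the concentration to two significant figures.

[H+] = 10^(-1.78) = 1.66 × 10^-2 M = x
Ka = x²/(C₀ − x) ⇒ C₀ = x + x²/Ka
C₀ = 1.66 × 10^-2 + (1.66 × 10^-2)²/(6.8 × 10^-4) = 4.22 × 10^-1 M

C₀ = 4.2 × 10^-1 M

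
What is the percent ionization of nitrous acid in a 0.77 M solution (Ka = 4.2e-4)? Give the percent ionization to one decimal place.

HNO2 ⇌ NO2- + H+; let x = [H+] at equilibrium.
x ≈ √(Ka·C₀) = √(4.2 × 10^-4 × 0.77) = 1.80 × 10^-2 M
Fraction ionized = 1.80 × 10^-2 / 0.77 = 0.0234 → 2.3%

2.3%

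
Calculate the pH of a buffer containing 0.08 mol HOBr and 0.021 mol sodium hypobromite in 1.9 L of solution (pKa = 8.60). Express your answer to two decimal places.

pH = pKa + log([A⁻]/[HA]) = 8.60 + log(0.021/0.08)
pH = 8.60 + (-0.581) = 8.02

pH = 8.02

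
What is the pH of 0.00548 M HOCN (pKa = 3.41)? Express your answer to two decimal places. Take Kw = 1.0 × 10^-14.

HOCN ⇌ OCN- + H+
Ka = 10^(−3.41) = 3.89 × 10^-4
From the ICE table, Ka = x²/(0.00548 − x) = 3.89 × 10^-4.
Here C₀/Ka ≈ 14.1, so the small-x approximation fails. Use the quadratic:
x = (−Ka + √(Ka² + 4·Ka·C₀))/2 = 1.28 × 10^-3 M
pH = −log(1.28 × 10^-3) = 2.89

pH = 2.89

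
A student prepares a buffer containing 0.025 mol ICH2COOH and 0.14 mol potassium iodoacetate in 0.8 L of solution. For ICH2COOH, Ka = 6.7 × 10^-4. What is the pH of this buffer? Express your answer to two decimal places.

pH = 3.92

pKa = −log(6.7 × 10^-4) = 3.174
Henderson–Hasselbalch: pH = pKa + log([ICH2COO-]/[ICH2COOH]) = 3.174 + log(0.14/0.025)
pH = 3.174 + (+0.748) = 3.92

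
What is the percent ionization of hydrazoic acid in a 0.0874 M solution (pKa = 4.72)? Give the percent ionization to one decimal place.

HN3 ⇌ N3- + H+; let x = [H+] at equilibrium.
Ka = 10^(−4.72) = 1.91 × 10^-5
x ≈ √(Ka·C₀) = √(1.91 × 10^-5 × 0.0874) = 1.29 × 10^-3 M
Fraction ionized = 1.29 × 10^-3 / 0.0874 = 0.0148 → 1.5%

1.5%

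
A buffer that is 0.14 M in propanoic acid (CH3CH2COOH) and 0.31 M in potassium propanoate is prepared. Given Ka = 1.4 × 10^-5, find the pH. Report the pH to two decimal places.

pH = 5.20

pKa = −log(1.4 × 10^-5) = 4.854
Using pH = pKa + log([base]/[acid]) with [base]/[acid] = 0.31/0.14:
pH = 4.854 + (+0.345) = 5.20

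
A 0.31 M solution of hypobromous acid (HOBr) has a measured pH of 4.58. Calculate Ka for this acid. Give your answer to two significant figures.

Ka = 2.2 × 10^-9

[H+] = 10^(-4.58) = 2.63 × 10^-5 M
At equilibrium [HA] = 0.31 − 2.63 × 10^-5 = 3.10 × 10^-1 M
Ka = [H+][A-]/[HA] = (2.63 × 10^-5)² / 3.10 × 10^-1 = 2.2 × 10^-9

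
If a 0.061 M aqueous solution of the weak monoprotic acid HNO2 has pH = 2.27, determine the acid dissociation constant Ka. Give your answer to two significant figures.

Ka = 5.2 × 10^-4

[H+] = 10^(-2.27) = 5.37 × 10^-3 M
At equilibrium [HA] = 0.061 − 5.37 × 10^-3 = 5.56 × 10^-2 M
Ka = [H+][A-]/[HA] = (5.37 × 10^-3)² / 5.56 × 10^-2 = 5.2 × 10^-4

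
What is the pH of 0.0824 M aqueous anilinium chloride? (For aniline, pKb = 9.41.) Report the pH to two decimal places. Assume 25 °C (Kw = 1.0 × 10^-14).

C6H5NH3+ is the conjugate acid of the weak base C6H5NH2.
Kb = 10^(−9.41) = 3.89 × 10^-10
Ka = Kw/Kb = 1.0×10^-14 / 3.89 × 10^-10 = 2.57 × 10^-5
Ka = x²/(0.0824 − x) = 2.57 × 10^-5
Neglecting x in the denominator: x = √(2.57 × 10^-5 × 0.0824) = 1.46 × 10^-3 M
(x/C₀ = 1.8% < 5%, so the approximation holds.)
pH = −log[H+] = −log(1.46 × 10^-3) = 2.84

pH = 2.84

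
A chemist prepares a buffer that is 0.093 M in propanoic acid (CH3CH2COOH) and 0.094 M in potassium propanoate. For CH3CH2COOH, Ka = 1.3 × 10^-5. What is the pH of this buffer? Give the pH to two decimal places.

pKa = −log(1.3 × 10^-5) = 4.886
pH = pKa + log([A⁻]/[HA]) = 4.886 + log(0.094/0.093)
pH = 4.886 + (+0.005) = 4.89

pH = 4.89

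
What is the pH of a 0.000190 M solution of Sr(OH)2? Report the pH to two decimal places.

Sr(OH)2 is a strong base (each formula unit releases 2 OH-); [OH-] = 0.00038 M.
pOH = -log(0.00038) = 3.42
pH = 14.00 - 3.42 = 10.58

pH = 10.58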